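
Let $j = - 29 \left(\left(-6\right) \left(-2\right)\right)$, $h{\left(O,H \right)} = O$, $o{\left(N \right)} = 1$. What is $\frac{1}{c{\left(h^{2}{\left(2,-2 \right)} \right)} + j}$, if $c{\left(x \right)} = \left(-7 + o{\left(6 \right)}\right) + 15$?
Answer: $- \frac{1}{339} \approx -0.0029499$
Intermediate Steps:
$c{\left(x \right)} = 9$ ($c{\left(x \right)} = \left(-7 + 1\right) + 15 = -6 + 15 = 9$)
$j = -348$ ($j = \left(-29\right) 12 = -348$)
$\frac{1}{c{\left(h^{2}{\left(2,-2 \right)} \right)} + j} = \frac{1}{9 - 348} = \frac{1}{-339} = - \frac{1}{339}$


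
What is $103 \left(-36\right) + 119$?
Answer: $-3589$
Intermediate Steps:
$103 \left(-36\right) + 119 = -3708 + 119 = -3589$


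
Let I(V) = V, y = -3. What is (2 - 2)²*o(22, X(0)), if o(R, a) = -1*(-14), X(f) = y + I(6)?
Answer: 0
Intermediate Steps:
X(f) = 3 (X(f) = -3 + 6 = 3)
o(R, a) = 14
(2 - 2)²*o(22, X(0)) = (2 - 2)²*14 = 0²*14 = 0*14 = 0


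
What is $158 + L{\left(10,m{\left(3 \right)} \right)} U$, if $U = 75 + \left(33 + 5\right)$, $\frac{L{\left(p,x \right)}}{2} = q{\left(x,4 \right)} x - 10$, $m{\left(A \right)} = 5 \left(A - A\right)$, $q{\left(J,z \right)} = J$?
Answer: $-2102$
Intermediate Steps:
$m{\left(A \right)} = 0$ ($m{\left(A \right)} = 5 \cdot 0 = 0$)
$L{\left(p,x \right)} = -20 + 2 x^{2}$ ($L{\left(p,x \right)} = 2 \left(x x - 10\right) = 2 \left(x^{2} - 10\right) = 2 \left(-10 + x^{2}\right) = -20 + 2 x^{2}$)
$U = 113$ ($U = 75 + 38 = 113$)
$158 + L{\left(10,m{\left(3 \right)} \right)} U = 158 + \left(-20 + 2 \cdot 0^{2}\right) 113 = 158 + \left(-20 + 2 \cdot 0\right) 113 = 158 + \left(-20 + 0\right) 113 = 158 - 2260 = -2102$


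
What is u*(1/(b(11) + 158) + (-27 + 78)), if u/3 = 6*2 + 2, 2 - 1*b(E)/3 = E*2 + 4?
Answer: 92127/43 ≈ 2142.5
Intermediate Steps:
b(E) = -6 - 6*E (b(E) = 6 - 3*(E*2 + 4) = 6 - 3*(2*E + 4) = 6 - 3*(4 + 2*E) = 6 + (-12 - 6*E) = -6 - 6*E)
u = 42 (u = 3*(6*2 + 2) = 3*(12 + 2) = 3*14 = 42)
u*(1/(b(11) + 158) + (-27 + 78)) = 42*(1/((-6 - 6*11) + 158) + (-27 + 78)) = 42*(1/((-6 - 66) + 158) + 51) = 42*(1/(-72 + 158) + 51) = 42*(1/86 + 51) = 42*(4387/86) = 92127/43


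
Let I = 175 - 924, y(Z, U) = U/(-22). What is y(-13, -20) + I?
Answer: -8229/11 ≈ -748.09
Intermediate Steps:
y(Z, U) = -U/22 (y(Z, U) = U*(-1/22) = -U/22)
I = -749
y(-13, -20) + I = -1/22*(-20) - 749 = 10/11 - 749 = -8229/11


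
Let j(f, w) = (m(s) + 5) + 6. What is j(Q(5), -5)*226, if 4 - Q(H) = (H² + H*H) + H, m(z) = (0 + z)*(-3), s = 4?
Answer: -226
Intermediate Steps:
m(z) = -3*z (m(z) = z*(-3) = -3*z)
Q(H) = 4 - H - 2*H² (Q(H) = 4 - ((H² + H*H) + H) = 4 - ((H² + H²) + H) = 4 - (2*H² + H) = 4 - (H + 2*H²) = 4 + (-H - 2*H²) = 4 - H - 2*H²)
j(f, w) = -1 (j(f, w) = (-3*4 + 5) + 6 = (-12 + 5) + 6 = -7 + 6 = -1)
j(Q(5), -5)*226 = -1*226 = -226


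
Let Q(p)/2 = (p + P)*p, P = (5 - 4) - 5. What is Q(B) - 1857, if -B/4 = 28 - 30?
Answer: -1793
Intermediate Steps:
P = -4 (P = 1 - 5 = -4)
B = 8 (B = -4*(28 - 30) = -4*(-2) = 8)
Q(p) = 2*p*(-4 + p) (Q(p) = 2*((p - 4)*p) = 2*((-4 + p)*p) = 2*(p*(-4 + p)) = 2*p*(-4 + p))
Q(B) - 1857 = 2*8*(-4 + 8) - 1857 = 2*8*4 - 1857 = 64 - 1857 = -1793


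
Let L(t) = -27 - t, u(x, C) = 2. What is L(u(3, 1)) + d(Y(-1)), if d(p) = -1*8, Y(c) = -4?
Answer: -37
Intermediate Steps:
d(p) = -8
L(u(3, 1)) + d(Y(-1)) = (-27 - 1*2) - 8 = (-27 - 2) - 8 = -29 - 8 = -37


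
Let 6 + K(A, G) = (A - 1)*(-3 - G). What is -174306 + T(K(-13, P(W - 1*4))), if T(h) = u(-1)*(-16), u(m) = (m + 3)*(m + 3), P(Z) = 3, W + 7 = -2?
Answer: -174370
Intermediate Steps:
W = -9 (W = -7 - 2 = -9)
u(m) = (3 + m)² (u(m) = (3 + m)*(3 + m) = (3 + m)²)
K(A, G) = -6 + (-1 + A)*(-3 - G) (K(A, G) = -6 + (A - 1)*(-3 - G) = -6 + (-1 + A)*(-3 - G))
T(h) = -64 (T(h) = (3 - 1)²*(-16) = 2²*(-16) = 4*(-16) = -64)
-174306 + T(K(-13, P(W - 1*4))) = -174306 - 64 = -174370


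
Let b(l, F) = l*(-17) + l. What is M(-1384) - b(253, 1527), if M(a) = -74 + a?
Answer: 2590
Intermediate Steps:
b(l, F) = -16*l (b(l, F) = -17*l + l = -16*l)
M(-1384) - b(253, 1527) = (-74 - 1384) - (-16)*253 = -1458 - 1*(-4048) = -1458 + 4048 = 2590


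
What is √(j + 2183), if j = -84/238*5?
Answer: √630377/17 ≈ 46.704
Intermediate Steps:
j = -30/17 (j = -84*1/238*5 = -6/17*5 = -30/17 ≈ -1.7647)
√(j + 2183) = √(-30/17 + 2183) = √(37081/17) = √630377/17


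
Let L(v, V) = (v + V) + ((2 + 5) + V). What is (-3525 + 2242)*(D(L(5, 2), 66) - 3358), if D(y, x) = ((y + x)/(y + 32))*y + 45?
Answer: 12646531/3 ≈ 4.2155e+6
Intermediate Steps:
L(v, V) = 7 + v + 2*V (L(v, V) = (V + v) + (7 + V) = 7 + v + 2*V)
D(y, x) = 45 + y*(x + y)/(32 + y) (D(y, x) = ((x + y)/(32 + y))*y + 45 = y*(x + y)/(32 + y) + 45 = 45 + y*(x + y)/(32 + y))
(-3525 + 2242)*(D(L(5, 2), 66) - 3358) = (-3525 + 2242)*((1440 + (7 + 5 + 2*2)² + 45*(7 + 5 + 2*2) + 66*(7 + 5 + 2*2))/(32 + (7 + 5 + 2*2)) - 3358) = -1283*((1440 + (7 + 5 + 4)² + 45*(7 + 5 + 4) + 66*(7 + 5 + 4))/(32 + (7 + 5 + 4)) - 3358) = -1283*((1440 + 16² + 45*16 + 66*16)/(32 + 16) - 3358) = -1283*((1440 + 256 + 720 + 1056)/48 - 3358) = -1283*((1/48)*3472 - 3358) = -1283*(217/3 - 3358) = -1283*(-9857/3) = 12646531/3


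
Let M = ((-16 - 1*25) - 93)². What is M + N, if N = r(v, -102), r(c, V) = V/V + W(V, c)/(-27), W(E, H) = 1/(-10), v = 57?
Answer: 4848391/270 ≈ 17957.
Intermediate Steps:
W(E, H) = -⅒
r(c, V) = 271/270 (r(c, V) = V/V - ⅒/(-27) = 1 - ⅒*(-1/27) = 1 + 1/270 = 271/270)
N = 271/270 ≈ 1.0037
M = 17956 (M = ((-16 - 25) - 93)² = (-41 - 93)² = (-134)² = 17956)
M + N = 17956 + 271/270 = 4848391/270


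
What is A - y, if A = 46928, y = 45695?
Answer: 1233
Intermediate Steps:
A - y = 46928 - 1*45695 = 46928 - 45695 = 1233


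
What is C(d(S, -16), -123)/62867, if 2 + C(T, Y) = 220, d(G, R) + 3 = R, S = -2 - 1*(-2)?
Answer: 218/62867 ≈ 0.0034676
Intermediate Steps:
S = 0 (S = -2 + 2 = 0)
d(G, R) = -3 + R
C(T, Y) = 218 (C(T, Y) = -2 + 220 = 218)
C(d(S, -16), -123)/62867 = 218/62867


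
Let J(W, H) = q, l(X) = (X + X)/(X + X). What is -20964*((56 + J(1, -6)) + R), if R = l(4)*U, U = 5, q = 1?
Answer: -1299768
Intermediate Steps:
l(X) = 1 (l(X) = (2*X)/((2*X)) = (2*X)*(1/(2*X)) = 1)
J(W, H) = 1
R = 5 (R = 1*5 = 5)
-20964*((56 + J(1, -6)) + R) = -20964*((56 + 1) + 5) = -20964*(57 + 5) = -20964*62 = -1299768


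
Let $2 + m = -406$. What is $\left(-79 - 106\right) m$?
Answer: $75480$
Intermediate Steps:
$m = -408$ ($m = -2 - 406 = -408$)
$\left(-79 - 106\right) m = \left(-79 - 106\right) \left(-408\right) = \left(-185\right) \left(-408\right) = 75480$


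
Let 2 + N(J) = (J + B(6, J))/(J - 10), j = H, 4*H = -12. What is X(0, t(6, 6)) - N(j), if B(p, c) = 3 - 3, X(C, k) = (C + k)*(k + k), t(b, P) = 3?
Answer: 257/13 ≈ 19.769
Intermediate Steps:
H = -3 (H = (¼)*(-12) = -3)
X(C, k) = 2*k*(C + k) (X(C, k) = (C + k)*(2*k) = 2*k*(C + k))
B(p, c) = 0
j = -3
N(J) = -2 + J/(-10 + J) (N(J) = -2 + (J + 0)/(J - 10) = -2 + J/(-10 + J))
X(0, t(6, 6)) - N(j) = 2*3*(0 + 3) - (20 - 1*(-3))/(-10 - 3) = 2*3*3 - (20 + 3)/(-13) = 18 - (-1)*23/13 = 18 - 1*(-23/13) = 18 + 23/13 = 257/13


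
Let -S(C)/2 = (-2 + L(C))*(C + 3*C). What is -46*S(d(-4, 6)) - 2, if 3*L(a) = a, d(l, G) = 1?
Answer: -1846/3 ≈ -615.33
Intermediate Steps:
L(a) = a/3
S(C) = -8*C*(-2 + C/3) (S(C) = -2*(-2 + C/3)*(C + 3*C) = -2*(-2 + C/3)*4*C = -8*C*(-2 + C/3))
-46*S(d(-4, 6)) - 2 = -368*(6 - 1*1)/3 - 2 = -368*(6 - 1)/3 - 2 = -368*5/3 - 2 = -46*40/3 - 2 = -1840/3 - 2 = -1846/3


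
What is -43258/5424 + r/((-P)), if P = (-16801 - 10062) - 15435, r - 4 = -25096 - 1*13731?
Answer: -510075709/57356088 ≈ -8.8931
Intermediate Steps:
r = -38823 (r = 4 + (-25096 - 1*13731) = 4 + (-25096 - 13731) = 4 - 38827 = -38823)
P = -42298 (P = -26863 - 15435 = -42298)
-43258/5424 + r/((-P)) = -43258/5424 - 38823/((-1*(-42298))) = -43258*1/5424 - 38823/42298 = -21629/2712 - 38823*1/42298 = -21629/2712 - 38823/42298 = -510075709/57356088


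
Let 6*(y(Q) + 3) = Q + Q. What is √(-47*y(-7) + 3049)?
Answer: √29697/3 ≈ 57.443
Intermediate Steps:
y(Q) = -3 + Q/3 (y(Q) = -3 + (Q + Q)/6 = -3 + (2*Q)/6 = -3 + Q/3)
√(-47*y(-7) + 3049) = √(-47*(-3 + (⅓)*(-7)) + 3049) = √(-47*(-3 - 7/3) + 3049) = √(-47*(-16/3) + 3049) = √(752/3 + 3049) = √(9899/3) = √29697/3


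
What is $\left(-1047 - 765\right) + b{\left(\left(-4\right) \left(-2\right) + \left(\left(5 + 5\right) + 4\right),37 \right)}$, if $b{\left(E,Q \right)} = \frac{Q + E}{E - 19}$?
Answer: $- \frac{5377}{3} \approx -1792.3$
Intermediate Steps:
$b{\left(E,Q \right)} = \frac{E + Q}{-19 + E}$
$\left(-1047 - 765\right) + b{\left(\left(-4\right) \left(-2\right) + \left(\left(5 + 5\right) + 4\right),37 \right)} = \left(-1047 - 765\right) + \frac{\left(\left(-4\right) \left(-2\right) + \left(\left(5 + 5\right) + 4\right)\right) + 37}{-19 + \left(\left(-4\right) \left(-2\right) + \left(\left(5 + 5\right) + 4\right)\right)} = -1812 + \frac{\left(8 + \left(10 + 4\right)\right) + 37}{-19 + \left(8 + \left(10 + 4\right)\right)} = -1812 + \frac{\left(8 + 14\right) + 37}{-19 + \left(8 + 14\right)} = -1812 + \frac{22 + 37}{-19 + 22} = -1812 + \frac{1}{3} \cdot 59 = -1812 + \frac{59}{3} = - \frac{5377}{3}$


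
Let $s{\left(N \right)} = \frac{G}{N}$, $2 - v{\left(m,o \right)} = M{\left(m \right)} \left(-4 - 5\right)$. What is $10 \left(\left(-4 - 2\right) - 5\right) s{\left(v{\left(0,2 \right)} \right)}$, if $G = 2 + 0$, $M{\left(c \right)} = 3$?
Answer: $- \frac{220}{29} \approx -7.5862$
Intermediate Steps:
$v{\left(m,o \right)} = 29$ ($v{\left(m,o \right)} = 2 - 3 \left(-4 - 5\right) = 2 - 3 \left(-9\right) = 2 - -27 = 2 + 27 = 29$)
$G = 2$
$s{\left(N \right)} = \frac{2}{N}$
$10 \left(\left(-4 - 2\right) - 5\right) s{\left(v{\left(0,2 \right)} \right)} = 10 \left(\left(-4 - 2\right) - 5\right) \frac{2}{29} = 10 \left(-6 - 5\right) 2 \cdot \frac{1}{29} = 10 \left(-11\right) \frac{2}{29} = \left(-110\right) \frac{2}{29} = - \frac{220}{29}$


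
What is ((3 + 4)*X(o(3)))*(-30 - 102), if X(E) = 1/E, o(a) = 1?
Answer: -924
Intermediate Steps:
X(E) = 1/E
((3 + 4)*X(o(3)))*(-30 - 102) = ((3 + 4)/1)*(-30 - 102) = (7*1)*(-132) = 7*(-132) = -924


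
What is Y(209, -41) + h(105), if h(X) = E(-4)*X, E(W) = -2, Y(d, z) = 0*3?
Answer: -210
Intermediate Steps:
Y(d, z) = 0
h(X) = -2*X
Y(209, -41) + h(105) = 0 - 2*105 = 0 - 210 = -210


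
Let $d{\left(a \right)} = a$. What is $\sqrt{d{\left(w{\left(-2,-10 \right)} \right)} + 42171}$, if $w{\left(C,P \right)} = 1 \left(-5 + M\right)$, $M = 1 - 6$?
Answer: $\sqrt{42161} \approx 205.33$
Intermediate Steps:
$M = -5$ ($M = 1 - 6 = -5$)
$w{\left(C,P \right)} = -10$ ($w{\left(C,P \right)} = 1 \left(-5 - 5\right) = 1 \left(-10\right) = -10$)
$\sqrt{d{\left(w{\left(-2,-10 \right)} \right)} + 42171} = \sqrt{-10 + 42171} = \sqrt{42161}$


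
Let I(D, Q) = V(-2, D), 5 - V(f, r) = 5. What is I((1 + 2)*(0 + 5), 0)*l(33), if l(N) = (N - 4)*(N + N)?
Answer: 0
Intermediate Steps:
V(f, r) = 0 (V(f, r) = 5 - 1*5 = 5 - 5 = 0)
l(N) = 2*N*(-4 + N) (l(N) = (-4 + N)*(2*N) = 2*N*(-4 + N))
I(D, Q) = 0
I((1 + 2)*(0 + 5), 0)*l(33) = 0*(2*33*(-4 + 33)) = 0*(2*33*29) = 0*1914 = 0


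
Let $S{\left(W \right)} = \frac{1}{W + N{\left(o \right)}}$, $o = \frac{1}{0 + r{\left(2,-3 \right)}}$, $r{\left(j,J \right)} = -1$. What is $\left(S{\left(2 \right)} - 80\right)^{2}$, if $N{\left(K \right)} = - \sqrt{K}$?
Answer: $\frac{\left(398 - i\right)^{2}}{25} \approx 6336.1 - 31.84 i$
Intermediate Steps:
$o = -1$ ($o = \frac{1}{0 - 1} = \frac{1}{-1} = -1$)
$S{\left(W \right)} = \frac{1}{W - i}$ ($S{\left(W \right)} = \frac{1}{W - \sqrt{-1}} = \frac{1}{W - i}$)
$\left(S{\left(2 \right)} - 80\right)^{2} = \left(\frac{1}{2 - i} - 80\right)^{2} = \left(\frac{2 + i}{5} - 80\right)^{2} = \left(-80 + \frac{2 + i}{5}\right)^{2}$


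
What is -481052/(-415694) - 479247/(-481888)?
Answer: 215516644297/100158975136 ≈ 2.1517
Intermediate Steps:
-481052/(-415694) - 479247/(-481888) = -481052*(-1/415694) - 479247*(-1/481888) = 240526/207847 + 479247/481888 = 215516644297/100158975136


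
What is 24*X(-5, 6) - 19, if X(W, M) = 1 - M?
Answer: -139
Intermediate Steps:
24*X(-5, 6) - 19 = 24*(1 - 1*6) - 19 = 24*(1 - 6) - 19 = 24*(-5) - 19 = -120 - 19 = -139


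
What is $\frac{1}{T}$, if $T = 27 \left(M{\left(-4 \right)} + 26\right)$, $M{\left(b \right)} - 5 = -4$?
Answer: $\frac{1}{729} \approx 0.0013717$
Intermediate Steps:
$M{\left(b \right)} = 1$ ($M{\left(b \right)} = 5 - 4 = 1$)
$T = 729$ ($T = 27 \left(1 + 26\right) = 27 \cdot 27 = 729$)
$\frac{1}{T} = \frac{1}{729}$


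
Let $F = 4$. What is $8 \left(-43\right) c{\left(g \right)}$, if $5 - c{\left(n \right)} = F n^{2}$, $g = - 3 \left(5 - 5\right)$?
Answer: $-1720$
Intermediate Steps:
$g = 0$ ($g = \left(-3\right) 0 = 0$)
$c{\left(n \right)} = 5 - 4 n^{2}$
$8 \left(-43\right) c{\left(g \right)} = 8 \left(-43\right) \left(5 - 4 \cdot 0^{2}\right) = - 344 \left(5 - 0\right) = - 344 \left(5 + 0\right) = \left(-344\right) 5 = -1720$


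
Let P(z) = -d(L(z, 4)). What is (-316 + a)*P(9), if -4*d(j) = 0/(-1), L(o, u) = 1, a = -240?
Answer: 0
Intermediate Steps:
d(j) = 0 (d(j) = -0/(-1) = -0*(-1) = -¼*0 = 0)
P(z) = 0 (P(z) = -1*0 = 0)
(-316 + a)*P(9) = (-316 - 240)*0 = -556*0 = 0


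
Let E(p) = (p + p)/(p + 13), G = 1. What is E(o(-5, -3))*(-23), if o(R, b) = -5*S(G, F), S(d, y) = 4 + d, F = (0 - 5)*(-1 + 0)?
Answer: -575/6 ≈ -95.833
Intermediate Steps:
F = 5 (F = -5*(-1) = 5)
o(R, b) = -25 (o(R, b) = -5*(4 + 1) = -5*5 = -25)
E(p) = 2*p/(13 + p) (E(p) = (2*p)/(13 + p) = 2*p/(13 + p))
E(o(-5, -3))*(-23) = (2*(-25)/(13 - 25))*(-23) = (2*(-25)/(-12))*(-23) = (2*(-25)*(-1/12))*(-23) = (25/6)*(-23) = -575/6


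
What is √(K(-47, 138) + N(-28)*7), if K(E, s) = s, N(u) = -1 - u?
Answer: √327 ≈ 18.083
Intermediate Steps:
√(K(-47, 138) + N(-28)*7) = √(138 + (-1 - 1*(-28))*7) = √(138 + (-1 + 28)*7) = √(138 + 27*7) = √(138 + 189) = √327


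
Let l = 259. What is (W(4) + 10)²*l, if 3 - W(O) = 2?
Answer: 31339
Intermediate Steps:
W(O) = 1 (W(O) = 3 - 1*2 = 3 - 2 = 1)
(W(4) + 10)²*l = (1 + 10)²*259 = 11²*259 = 121*259 = 31339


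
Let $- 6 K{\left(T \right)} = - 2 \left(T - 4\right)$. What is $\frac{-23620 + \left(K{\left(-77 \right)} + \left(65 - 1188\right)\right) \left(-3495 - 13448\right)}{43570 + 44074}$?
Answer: $\frac{9730415}{43822} \approx 222.04$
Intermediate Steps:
$K{\left(T \right)} = - \frac{4}{3} + \frac{T}{3}$ ($K{\left(T \right)} = - \frac{\left(-2\right) \left(T - 4\right)}{6} = - \frac{\left(-2\right) \left(-4 + T\right)}{6} = - \frac{8 - 2 T}{6} = - \frac{4}{3} + \frac{T}{3}$)
$\frac{-23620 + \left(K{\left(-77 \right)} + \left(65 - 1188\right)\right) \left(-3495 - 13448\right)}{43570 + 44074} = \frac{-23620 + \left(\left(- \frac{4}{3} + \frac{1}{3} \left(-77\right)\right) + \left(65 - 1188\right)\right) \left(-3495 - 13448\right)}{43570 + 44074} = \frac{-23620 + \left(\left(- \frac{4}{3} - \frac{77}{3}\right) + \left(65 - 1188\right)\right) \left(-16943\right)}{87644} = \left(-23620 + \left(-27 - 1123\right) \left(-16943\right)\right) \frac{1}{87644} = \left(-23620 - -19484450\right) \frac{1}{87644} = \left(-23620 + 19484450\right) \frac{1}{87644} = 19460830 \cdot \frac{1}{87644} = \frac{9730415}{43822}$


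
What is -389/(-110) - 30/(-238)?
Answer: 47941/13090 ≈ 3.6624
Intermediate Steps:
-389/(-110) - 30/(-238) = -389*(-1/110) - 30*(-1/238) = 389/110 + 15/119 = 47941/13090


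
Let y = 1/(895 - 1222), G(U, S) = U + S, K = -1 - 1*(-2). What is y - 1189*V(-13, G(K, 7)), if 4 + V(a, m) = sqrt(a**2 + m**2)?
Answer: 1555211/327 - 1189*sqrt(233) ≈ -13393.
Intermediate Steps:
K = 1 (K = -1 + 2 = 1)
G(U, S) = S + U
V(a, m) = -4 + sqrt(a**2 + m**2)
y = -1/327 (y = 1/(-327) = -1/327 ≈ -0.0030581)
y - 1189*V(-13, G(K, 7)) = -1/327 - 1189*(-4 + sqrt((-13)**2 + (7 + 1)**2)) = -1/327 - 1189*(-4 + sqrt(169 + 8**2)) = -1/327 - 1189*(-4 + sqrt(169 + 64)) = -1/327 - 1189*(-4 + sqrt(233)) = -1/327 + (4756 - 1189*sqrt(233)) = 1555211/327 - 1189*sqrt(233)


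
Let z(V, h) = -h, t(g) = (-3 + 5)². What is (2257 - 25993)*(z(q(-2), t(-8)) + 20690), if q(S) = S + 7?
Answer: -491002896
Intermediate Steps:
t(g) = 4 (t(g) = 2² = 4)
q(S) = 7 + S
(2257 - 25993)*(z(q(-2), t(-8)) + 20690) = (2257 - 25993)*(-1*4 + 20690) = -23736*(-4 + 20690) = -23736*20686 = -491002896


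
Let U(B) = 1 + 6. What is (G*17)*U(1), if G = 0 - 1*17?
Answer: -2023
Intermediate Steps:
U(B) = 7
G = -17 (G = 0 - 17 = -17)
(G*17)*U(1) = -17*17*7 = -289*7 = -2023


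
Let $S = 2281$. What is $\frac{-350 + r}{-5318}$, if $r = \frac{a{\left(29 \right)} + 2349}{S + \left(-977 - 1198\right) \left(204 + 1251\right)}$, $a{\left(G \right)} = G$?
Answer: $\frac{553411389}{8408672696} \approx 0.065814$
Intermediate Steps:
$r = - \frac{1189}{1581172}$ ($r = \frac{29 + 2349}{2281 + \left(-977 - 1198\right) \left(204 + 1251\right)} = \frac{2378}{2281 - 3164625} = \frac{2378}{-3162344} = 2378 \left(- \frac{1}{3162344}\right) = - \frac{1189}{1581172} \approx -0.00075197$)
$\frac{-350 + r}{-5318} = \frac{-350 - \frac{1189}{1581172}}{-5318} = \left(- \frac{553411389}{1581172}\right) \left(- \frac{1}{5318}\right) = \frac{553411389}{8408672696}$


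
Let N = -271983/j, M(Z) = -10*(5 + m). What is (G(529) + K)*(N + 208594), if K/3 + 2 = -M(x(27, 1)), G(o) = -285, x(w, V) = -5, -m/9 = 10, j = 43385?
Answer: -25709853106587/43385 ≈ -5.9260e+8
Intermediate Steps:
m = -90 (m = -9*10 = -90)
M(Z) = 850 (M(Z) = -10*(5 - 90) = -10*(-85) = 850)
K = -2556 (K = -6 + 3*(-1*850) = -6 + 3*(-850) = -6 - 2550 = -2556)
N = -271983/43385 ≈ -6.2691
(G(529) + K)*(N + 208594) = (-285 - 2556)*(-271983/43385 + 208594) = -2841*9049578707/43385 = -25709853106587/43385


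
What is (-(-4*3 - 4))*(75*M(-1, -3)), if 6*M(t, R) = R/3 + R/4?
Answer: -350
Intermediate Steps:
M(t, R) = 7*R/72 (M(t, R) = (R/3 + R/4)/6 = (7*R/12)/6 = 7*R/72)
(-(-4*3 - 4))*(75*M(-1, -3)) = (-(-4*3 - 4))*(75*((7/72)*(-3))) = (-(-12 - 4))*(75*(-7/24)) = -1*(-16)*(-175/8) = 16*(-175/8) = -350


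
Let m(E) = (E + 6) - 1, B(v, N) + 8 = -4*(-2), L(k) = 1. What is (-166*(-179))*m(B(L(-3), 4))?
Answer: 148570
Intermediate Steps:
B(v, N) = 0 (B(v, N) = -8 - 4*(-2) = -8 + 8 = 0)
m(E) = 5 + E (m(E) = (6 + E) - 1 = 5 + E)
(-166*(-179))*m(B(L(-3), 4)) = (-166*(-179))*(5 + 0) = 29714*5 = 148570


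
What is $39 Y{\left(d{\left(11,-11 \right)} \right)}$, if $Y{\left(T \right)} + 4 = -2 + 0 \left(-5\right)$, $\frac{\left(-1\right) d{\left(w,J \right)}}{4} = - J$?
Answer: $-234$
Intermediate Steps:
$d{\left(w,J \right)} = 4 J$ ($d{\left(w,J \right)} = - 4 \left(- J\right) = 4 J$)
$Y{\left(T \right)} = -6$ ($Y{\left(T \right)} = -4 + \left(-2 + 0 \left(-5\right)\right) = -4 + \left(-2 + 0\right) = -4 - 2 = -6$)
$39 Y{\left(d{\left(11,-11 \right)} \right)} = 39 \left(-6\right) = -234$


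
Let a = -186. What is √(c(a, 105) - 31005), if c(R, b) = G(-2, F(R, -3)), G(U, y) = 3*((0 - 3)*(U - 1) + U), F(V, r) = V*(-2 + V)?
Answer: 2*I*√7746 ≈ 176.02*I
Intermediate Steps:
G(U, y) = 9 - 6*U (G(U, y) = 3*(-3*(-1 + U) + U) = 3*((3 - 3*U) + U) = 3*(3 - 2*U) = 9 - 6*U)
c(R, b) = 21 (c(R, b) = 9 - 6*(-2) = 9 + 12 = 21)
√(c(a, 105) - 31005) = √(21 - 31005) = √(-30984) = 2*I*√7746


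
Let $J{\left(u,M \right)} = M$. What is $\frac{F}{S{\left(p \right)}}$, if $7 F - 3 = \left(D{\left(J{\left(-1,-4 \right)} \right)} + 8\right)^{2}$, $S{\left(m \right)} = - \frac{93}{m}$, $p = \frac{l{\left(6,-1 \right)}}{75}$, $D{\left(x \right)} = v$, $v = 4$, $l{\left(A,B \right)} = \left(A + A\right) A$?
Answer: $- \frac{168}{775} \approx -0.21677$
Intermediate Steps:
$l{\left(A,B \right)} = 2 A^{2}$ ($l{\left(A,B \right)} = 2 A A = 2 A^{2}$)
$D{\left(x \right)} = 4$
$p = \frac{24}{25}$ ($p = \frac{2 \cdot 6^{2}}{75} = 2 \cdot 36 \cdot \frac{1}{75} = 72 \cdot \frac{1}{75} = \frac{24}{25} \approx 0.96$)
$F = 21$ ($F = \frac{3}{7} + \frac{\left(4 + 8\right)^{2}}{7} = \frac{3}{7} + \frac{12^{2}}{7} = \frac{3}{7} + \frac{1}{7} \cdot 144 = \frac{3}{7} + \frac{144}{7} = 21$)
$\frac{F}{S{\left(p \right)}} = \frac{21}{\left(-93\right) \frac{1}{\frac{24}{25}}} = \frac{21}{\left(-93\right) \frac{25}{24}} = \frac{21}{- \frac{775}{8}} = 21 \left(- \frac{8}{775}\right) = - \frac{168}{775}$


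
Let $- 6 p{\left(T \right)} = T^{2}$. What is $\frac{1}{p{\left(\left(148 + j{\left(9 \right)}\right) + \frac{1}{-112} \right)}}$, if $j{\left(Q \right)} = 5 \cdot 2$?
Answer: $- \frac{75264}{313113025} \approx -0.00024037$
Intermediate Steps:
$j{\left(Q \right)} = 10$
$p{\left(T \right)} = - \frac{T^{2}}{6}$
$\frac{1}{p{\left(\left(148 + j{\left(9 \right)}\right) + \frac{1}{-112} \right)}} = \frac{1}{\left(- \frac{1}{6}\right) \left(\left(148 + 10\right) + \frac{1}{-112}\right)^{2}} = \frac{1}{\left(- \frac{1}{6}\right) \left(158 - \frac{1}{112}\right)^{2}} = \frac{1}{\left(- \frac{1}{6}\right) \left(\frac{17695}{112}\right)^{2}} = \frac{1}{\left(- \frac{1}{6}\right) \frac{313113025}{12544}} = \frac{1}{- \frac{313113025}{75264}} = - \frac{75264}{313113025}$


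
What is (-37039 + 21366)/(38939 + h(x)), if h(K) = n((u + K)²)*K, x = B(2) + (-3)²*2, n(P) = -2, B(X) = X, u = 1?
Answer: -2239/5557 ≈ -0.40292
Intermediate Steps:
x = 20 (x = 2 + (-3)²*2 = 2 + 9*2 = 2 + 18 = 20)
h(K) = -2*K
(-37039 + 21366)/(38939 + h(x)) = (-37039 + 21366)/(38939 - 2*20) = -15673/(38939 - 40) = -15673/38899 = -15673*1/38899 = -2239/5557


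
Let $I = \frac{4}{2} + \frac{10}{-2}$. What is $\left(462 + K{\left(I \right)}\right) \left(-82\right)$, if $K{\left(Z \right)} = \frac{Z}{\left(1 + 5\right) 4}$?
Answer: $- \frac{151495}{4} \approx -37874.0$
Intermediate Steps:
$I = -3$ ($I = 4 \cdot \frac{1}{2} + 10 \left(- \frac{1}{2}\right) = 2 - 5 = -3$)
$K{\left(Z \right)} = \frac{Z}{24}$ ($K{\left(Z \right)} = \frac{Z}{6 \cdot 4} = \frac{Z}{24}$)
$\left(462 + K{\left(I \right)}\right) \left(-82\right) = \left(462 + \frac{1}{24} \left(-3\right)\right) \left(-82\right) = \left(462 - \frac{1}{8}\right) \left(-82\right) = \frac{3695}{8} \left(-82\right) = - \frac{151495}{4}$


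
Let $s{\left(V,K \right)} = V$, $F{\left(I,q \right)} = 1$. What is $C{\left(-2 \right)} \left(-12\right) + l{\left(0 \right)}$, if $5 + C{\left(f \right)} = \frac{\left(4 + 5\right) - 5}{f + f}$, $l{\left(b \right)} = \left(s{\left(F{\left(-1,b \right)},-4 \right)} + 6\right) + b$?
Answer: $79$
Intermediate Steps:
$l{\left(b \right)} = 7 + b$ ($l{\left(b \right)} = \left(1 + 6\right) + b = 7 + b$)
$C{\left(f \right)} = -5 + \frac{2}{f}$ ($C{\left(f \right)} = -5 + \frac{\left(4 + 5\right) - 5}{f + f} = -5 + \frac{9 - 5}{2 f} = -5 + 4 \frac{1}{2 f} = -5 + \frac{2}{f}$)
$C{\left(-2 \right)} \left(-12\right) + l{\left(0 \right)} = \left(-5 + \frac{2}{-2}\right) \left(-12\right) + \left(7 + 0\right) = \left(-5 + 2 \left(- \frac{1}{2}\right)\right) \left(-12\right) + 7 = \left(-5 - 1\right) \left(-12\right) + 7 = \left(-6\right) \left(-12\right) + 7 = 72 + 7 = 79$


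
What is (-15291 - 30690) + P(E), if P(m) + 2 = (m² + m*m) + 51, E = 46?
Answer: -41700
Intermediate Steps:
P(m) = 49 + 2*m² (P(m) = -2 + ((m² + m*m) + 51) = -2 + ((m² + m²) + 51) = -2 + (2*m² + 51) = -2 + (51 + 2*m²) = 49 + 2*m²)
(-15291 - 30690) + P(E) = (-15291 - 30690) + (49 + 2*46²) = -45981 + (49 + 2*2116) = -45981 + (49 + 4232) = -45981 + 4281 = -41700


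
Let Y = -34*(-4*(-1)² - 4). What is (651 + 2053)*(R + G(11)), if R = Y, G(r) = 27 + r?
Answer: 838240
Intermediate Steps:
Y = 272 (Y = -34*(-4*1 - 4) = -34*(-4 - 4) = -34*(-8) = 272)
R = 272
(651 + 2053)*(R + G(11)) = (651 + 2053)*(272 + (27 + 11)) = 2704*(272 + 38) = 2704*310 = 838240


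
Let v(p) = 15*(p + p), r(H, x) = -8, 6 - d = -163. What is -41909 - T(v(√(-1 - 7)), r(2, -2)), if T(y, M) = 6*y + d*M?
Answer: -40557 - 360*I*√2 ≈ -40557.0 - 509.12*I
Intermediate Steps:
d = 169 (d = 6 - 1*(-163) = 6 + 163 = 169)
v(p) = 30*p (v(p) = 15*(2*p) = 30*p)
T(y, M) = 6*y + 169*M
-41909 - T(v(√(-1 - 7)), r(2, -2)) = -41909 - (6*(30*√(-1 - 7)) + 169*(-8)) = -41909 - (6*(30*√(-8)) - 1352) = -41909 - (6*(30*(2*I*√2)) - 1352) = -41909 - (6*(60*I*√2) - 1352) = -41909 - (360*I*√2 - 1352) = -41909 - (-1352 + 360*I*√2) = -41909 + (1352 - 360*I*√2) = -40557 - 360*I*√2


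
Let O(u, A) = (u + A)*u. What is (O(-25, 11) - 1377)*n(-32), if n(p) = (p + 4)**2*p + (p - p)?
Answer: 25765376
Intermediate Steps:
O(u, A) = u*(A + u) (O(u, A) = (A + u)*u = u*(A + u))
n(p) = p*(4 + p)**2 (n(p) = (4 + p)**2*p + 0 = p*(4 + p)**2 + 0 = p*(4 + p)**2)
(O(-25, 11) - 1377)*n(-32) = (-25*(11 - 25) - 1377)*(-32*(4 - 32)**2) = (-25*(-14) - 1377)*(-32*(-28)**2) = (350 - 1377)*(-32*784) = -1027*(-25088) = 25765376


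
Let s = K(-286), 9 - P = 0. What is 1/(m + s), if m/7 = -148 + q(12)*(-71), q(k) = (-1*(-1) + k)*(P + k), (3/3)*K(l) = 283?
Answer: -1/136434 ≈ -7.3296e-6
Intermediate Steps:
P = 9 (P = 9 - 1*0 = 9 + 0 = 9)
K(l) = 283
q(k) = (1 + k)*(9 + k) (q(k) = (-1*(-1) + k)*(9 + k) = (1 + k)*(9 + k))
s = 283
m = -136717 (m = 7*(-148 + (9 + 12² + 10*12)*(-71)) = 7*(-148 + (9 + 144 + 120)*(-71)) = 7*(-148 + 273*(-71)) = 7*(-148 - 19383) = 7*(-19531) = -136717)
1/(m + s) = 1/(-136717 + 283) = 1/(-136434) = -1/136434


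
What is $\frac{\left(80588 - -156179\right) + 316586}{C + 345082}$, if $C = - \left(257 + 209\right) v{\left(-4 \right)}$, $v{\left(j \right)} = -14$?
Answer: $\frac{184451}{117202} \approx 1.5738$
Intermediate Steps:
$C = 6524$ ($C = - \left(257 + 209\right) \left(-14\right) = - 466 \left(-14\right) = \left(-1\right) \left(-6524\right) = 6524$)
$\frac{\left(80588 - -156179\right) + 316586}{C + 345082} = \frac{\left(80588 - -156179\right) + 316586}{6524 + 345082} = \frac{\left(80588 + 156179\right) + 316586}{351606} = \left(236767 + 316586\right) \frac{1}{351606} = 553353 \cdot \frac{1}{351606} = \frac{184451}{117202}$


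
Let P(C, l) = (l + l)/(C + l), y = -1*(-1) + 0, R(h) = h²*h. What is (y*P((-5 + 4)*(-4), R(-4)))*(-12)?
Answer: -128/5 ≈ -25.600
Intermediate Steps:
R(h) = h³
y = 1 (y = 1 + 0 = 1)
P(C, l) = 2*l/(C + l) (P(C, l) = (2*l)/(C + l) = 2*l/(C + l))
(y*P((-5 + 4)*(-4), R(-4)))*(-12) = (1*(2*(-4)³/((-5 + 4)*(-4) + (-4)³)))*(-12) = (1*(2*(-64)/(-1*(-4) - 64)))*(-12) = (1*(2*(-64)/(4 - 64)))*(-12) = (1*(2*(-64)/(-60)))*(-12) = (1*(2*(-64)*(-1/60)))*(-12) = (1*(32/15))*(-12) = (32/15)*(-12) = -128/5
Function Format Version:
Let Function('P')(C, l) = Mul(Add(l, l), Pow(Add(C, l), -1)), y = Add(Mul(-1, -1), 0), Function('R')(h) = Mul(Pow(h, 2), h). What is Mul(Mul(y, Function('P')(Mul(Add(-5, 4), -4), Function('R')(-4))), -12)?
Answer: Rational(-128, 5) ≈ -25.600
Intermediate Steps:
Function('R')(h) = Pow(h, 3)
y = 1 (y = Add(1, 0) = 1)
Function('P')(C, l) = Mul(2, l, Pow(Add(C, l), -1)) (Function('P')(C, l) = Mul(Mul(2, l), Pow(Add(C, l), -1)) = Mul(2, l, Pow(Add(C, l), -1)))
Mul(Mul(y, Function('P')(Mul(Add(-5, 4), -4), Function('R')(-4))), -12) = Mul(Mul(1, Mul(2, Pow(-4, 3), Pow(Add(Mul(Add(-5, 4), -4), Pow(-4, 3)), -1))), -12) = Mul(Mul(1, Mul(2, -64, Pow(Add(Mul(-1, -4), -64), -1))), -12) = Mul(Mul(1, Mul(2, -64, Pow(Add(4, -64), -1))), -12) = Mul(Mul(1, Mul(2, -64, Pow(-60, -1))), -12) = Mul(Mul(1, Mul(2, -64, Rational(-1, 60))), -12) = Mul(Mul(1, Rational(32, 15)), -12) = Mul(Rational(32, 15), -12) = Rational(-128, 5)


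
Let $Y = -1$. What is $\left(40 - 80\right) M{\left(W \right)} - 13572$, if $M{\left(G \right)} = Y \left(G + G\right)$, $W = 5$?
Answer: $-13172$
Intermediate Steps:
$M{\left(G \right)} = - 2 G$ ($M{\left(G \right)} = - (G + G) = - 2 G$)
$\left(40 - 80\right) M{\left(W \right)} - 13572 = \left(40 - 80\right) \left(\left(-2\right) 5\right) - 13572 = \left(-40\right) \left(-10\right) - 13572 = 400 - 13572 = -13172$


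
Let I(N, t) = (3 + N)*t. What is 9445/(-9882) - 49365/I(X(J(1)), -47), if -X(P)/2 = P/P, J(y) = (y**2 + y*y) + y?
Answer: 487381015/464454 ≈ 1049.4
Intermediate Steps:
J(y) = y + 2*y**2 (J(y) = (y**2 + y**2) + y = 2*y**2 + y = y + 2*y**2)
X(P) = -2 (X(P) = -2*P/P = -2*1 = -2)
I(N, t) = t*(3 + N)
9445/(-9882) - 49365/I(X(J(1)), -47) = 9445/(-9882) - 49365*(-1/(47*(3 - 2))) = 9445*(-1/9882) - 49365/((-47*1)) = -9445/9882 - 49365/(-47) = -9445/9882 - 49365*(-1/47) = -9445/9882 + 49365/47 = 487381015/464454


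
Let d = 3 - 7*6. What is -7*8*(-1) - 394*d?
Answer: 15422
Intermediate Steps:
d = -39 (d = 3 - 42 = -39)
-7*8*(-1) - 394*d = -7*8*(-1) - 394*(-39) = -56*(-1) + 15366 = 56 + 15366 = 15422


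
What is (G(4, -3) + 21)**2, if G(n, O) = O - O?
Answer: 441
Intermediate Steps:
G(n, O) = 0
(G(4, -3) + 21)**2 = (0 + 21)**2 = 21**2 = 441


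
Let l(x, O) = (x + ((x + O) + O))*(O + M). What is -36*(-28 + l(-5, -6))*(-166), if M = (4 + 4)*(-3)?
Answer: 3776832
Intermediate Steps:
M = -24 (M = 8*(-3) = -24)
l(x, O) = (-24 + O)*(2*O + 2*x) (l(x, O) = (x + ((x + O) + O))*(O - 24) = (x + ((O + x) + O))*(-24 + O) = (x + (x + 2*O))*(-24 + O) = (2*O + 2*x)*(-24 + O) = (-24 + O)*(2*O + 2*x))
-36*(-28 + l(-5, -6))*(-166) = -36*(-28 + (-48*(-6) - 48*(-5) + 2*(-6)² + 2*(-6)*(-5)))*(-166) = -36*(-28 + (288 + 240 + 2*36 + 60))*(-166) = -36*(-28 + (288 + 240 + 72 + 60))*(-166) = -36*(-28 + 660)*(-166) = -36*632*(-166) = -22752*(-166) = 3776832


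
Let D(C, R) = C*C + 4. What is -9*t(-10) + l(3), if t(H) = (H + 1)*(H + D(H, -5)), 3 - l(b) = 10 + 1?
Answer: 7606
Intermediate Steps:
l(b) = -8 (l(b) = 3 - (10 + 1) = 3 - 1*11 = 3 - 11 = -8)
D(C, R) = 4 + C² (D(C, R) = C² + 4 = 4 + C²)
t(H) = (1 + H)*(4 + H + H²) (t(H) = (H + 1)*(H + (4 + H²)) = (1 + H)*(4 + H + H²))
-9*t(-10) + l(3) = -9*(4 + (-10)³ + 2*(-10)² + 5*(-10)) - 8 = -9*(4 - 1000 + 2*100 - 50) - 8 = -9*(4 - 1000 + 200 - 50) - 8 = -9*(-846) - 8 = 7614 - 8 = 7606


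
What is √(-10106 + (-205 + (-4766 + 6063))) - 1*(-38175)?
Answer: 38175 + I*√9014 ≈ 38175.0 + 94.942*I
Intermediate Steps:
√(-10106 + (-205 + (-4766 + 6063))) - 1*(-38175) = √(-10106 + (-205 + 1297)) + 38175 = √(-10106 + 1092) + 38175 = √(-9014) + 38175 = I*√9014 + 38175 = 38175 + I*√9014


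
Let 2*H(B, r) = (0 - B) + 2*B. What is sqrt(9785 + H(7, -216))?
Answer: sqrt(39154)/2 ≈ 98.937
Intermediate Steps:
H(B, r) = B/2 (H(B, r) = ((0 - B) + 2*B)/2 = (-B + 2*B)/2 = B/2)
sqrt(9785 + H(7, -216)) = sqrt(9785 + (1/2)*7) = sqrt(9785 + 7/2) = sqrt(19577/2) = sqrt(39154)/2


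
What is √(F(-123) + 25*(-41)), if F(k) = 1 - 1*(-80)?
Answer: 4*I*√59 ≈ 30.725*I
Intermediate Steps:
F(k) = 81 (F(k) = 1 + 80 = 81)
√(F(-123) + 25*(-41)) = √(81 + 25*(-41)) = √(81 - 1025) = √(-944) = 4*I*√59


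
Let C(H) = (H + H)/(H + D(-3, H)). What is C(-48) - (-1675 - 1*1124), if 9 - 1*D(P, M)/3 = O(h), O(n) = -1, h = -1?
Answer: 8413/3 ≈ 2804.3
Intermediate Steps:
D(P, M) = 30 (D(P, M) = 27 - 3*(-1) = 27 + 3 = 30)
C(H) = 2*H/(30 + H) (C(H) = (H + H)/(H + 30) = (2*H)/(30 + H) = 2*H/(30 + H))
C(-48) - (-1675 - 1*1124) = 2*(-48)/(30 - 48) - (-1675 - 1*1124) = 2*(-48)/(-18) - (-1675 - 1124) = 2*(-48)*(-1/18) - 1*(-2799) = 16/3 + 2799 = 8413/3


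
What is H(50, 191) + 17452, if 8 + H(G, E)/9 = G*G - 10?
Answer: 39790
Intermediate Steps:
H(G, E) = -162 + 9*G² (H(G, E) = -72 + 9*(G*G - 10) = -72 + 9*(G² - 10) = -72 + 9*(-10 + G²) = -72 + (-90 + 9*G²) = -162 + 9*G²)
H(50, 191) + 17452 = (-162 + 9*50²) + 17452 = (-162 + 9*2500) + 17452 = (-162 + 22500) + 17452 = 22338 + 17452 = 39790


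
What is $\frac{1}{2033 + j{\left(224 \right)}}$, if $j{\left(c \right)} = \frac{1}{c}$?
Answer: $\frac{224}{455393} \approx 0.00049188$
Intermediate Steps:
$\frac{1}{2033 + j{\left(224 \right)}} = \frac{1}{2033 + \frac{1}{224}} = \frac{1}{\frac{455393}{224}} = \frac{224}{455393}$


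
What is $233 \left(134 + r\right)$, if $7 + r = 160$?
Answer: $66871$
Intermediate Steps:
$r = 153$ ($r = -7 + 160 = 153$)
$233 \left(134 + r\right) = 233 \left(134 + 153\right) = 233 \cdot 287 = 66871$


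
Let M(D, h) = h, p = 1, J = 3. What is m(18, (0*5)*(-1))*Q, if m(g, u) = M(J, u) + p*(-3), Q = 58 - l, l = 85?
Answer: 81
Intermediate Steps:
Q = -27 (Q = 58 - 1*85 = 58 - 85 = -27)
m(g, u) = -3 + u (m(g, u) = u + 1*(-3) = u - 3 = -3 + u)
m(18, (0*5)*(-1))*Q = (-3 + (0*5)*(-1))*(-27) = (-3 + 0*(-1))*(-27) = (-3 + 0)*(-27) = -3*(-27) = 81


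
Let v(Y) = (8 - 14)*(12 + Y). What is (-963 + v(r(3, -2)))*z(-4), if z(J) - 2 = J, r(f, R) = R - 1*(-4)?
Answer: 2094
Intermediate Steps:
r(f, R) = 4 + R (r(f, R) = R + 4 = 4 + R)
v(Y) = -72 - 6*Y (v(Y) = -6*(12 + Y) = -72 - 6*Y)
z(J) = 2 + J
(-963 + v(r(3, -2)))*z(-4) = (-963 + (-72 - 6*(4 - 2)))*(2 - 4) = (-963 + (-72 - 6*2))*(-2) = (-963 + (-72 - 12))*(-2) = (-963 - 84)*(-2) = -1047*(-2) = 2094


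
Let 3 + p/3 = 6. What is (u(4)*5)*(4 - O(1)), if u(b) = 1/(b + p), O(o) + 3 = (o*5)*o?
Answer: 10/13 ≈ 0.76923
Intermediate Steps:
p = 9 (p = -9 + 3*6 = -9 + 18 = 9)
O(o) = -3 + 5*o² (O(o) = -3 + (o*5)*o = -3 + (5*o)*o = -3 + 5*o²)
u(b) = 1/(9 + b) (u(b) = 1/(b + 9) = 1/(9 + b))
(u(4)*5)*(4 - O(1)) = (5/(9 + 4))*(4 - (-3 + 5*1²)) = (5/13)*(4 - (-3 + 5*1)) = ((1/13)*5)*(4 - (-3 + 5)) = 5*(4 - 1*2)/13 = 5*(4 - 2)/13 = (5/13)*2 = 10/13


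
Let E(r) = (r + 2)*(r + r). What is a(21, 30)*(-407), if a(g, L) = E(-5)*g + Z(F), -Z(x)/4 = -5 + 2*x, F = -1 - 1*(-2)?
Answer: -261294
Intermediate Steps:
E(r) = 2*r*(2 + r) (E(r) = (2 + r)*(2*r) = 2*r*(2 + r))
F = 1 (F = -1 + 2 = 1)
Z(x) = 20 - 8*x (Z(x) = -4*(-5 + 2*x) = 20 - 8*x)
a(g, L) = 12 + 30*g (a(g, L) = (2*(-5)*(2 - 5))*g + (20 - 8*1) = (2*(-5)*(-3))*g + (20 - 8) = 30*g + 12 = 12 + 30*g)
a(21, 30)*(-407) = (12 + 30*21)*(-407) = (12 + 630)*(-407) = 642*(-407) = -261294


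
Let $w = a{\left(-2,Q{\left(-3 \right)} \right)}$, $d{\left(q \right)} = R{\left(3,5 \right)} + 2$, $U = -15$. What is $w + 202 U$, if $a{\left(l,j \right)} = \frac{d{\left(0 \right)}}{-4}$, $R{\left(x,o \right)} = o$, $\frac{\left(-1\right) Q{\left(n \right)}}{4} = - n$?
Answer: $- \frac{12127}{4} \approx -3031.8$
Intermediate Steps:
$Q{\left(n \right)} = 4 n$ ($Q{\left(n \right)} = - 4 \left(- n\right) = 4 n$)
$d{\left(q \right)} = 7$ ($d{\left(q \right)} = 5 + 2 = 7$)
$a{\left(l,j \right)} = - \frac{7}{4}$ ($a{\left(l,j \right)} = \frac{7}{-4} = 7 \left(- \frac{1}{4}\right) = - \frac{7}{4}$)
$w = - \frac{7}{4} \approx -1.75$
$w + 202 U = - \frac{7}{4} + 202 \left(-15\right) = - \frac{7}{4} - 3030 = - \frac{12127}{4}$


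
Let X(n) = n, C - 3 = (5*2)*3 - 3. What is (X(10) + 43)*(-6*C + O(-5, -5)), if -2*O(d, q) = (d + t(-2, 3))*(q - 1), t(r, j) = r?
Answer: -10653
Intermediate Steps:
C = 30 (C = 3 + ((5*2)*3 - 3) = 3 + (10*3 - 3) = 3 + (30 - 3) = 3 + 27 = 30)
O(d, q) = -(-1 + q)*(-2 + d)/2 (O(d, q) = -(d - 2)*(q - 1)/2 = -(-2 + d)*(-1 + q)/2 = -(-1 + q)*(-2 + d)/2)
(X(10) + 43)*(-6*C + O(-5, -5)) = (10 + 43)*(-6*30 + (-1 - 5 + (1/2)*(-5) - 1/2*(-5)*(-5))) = 53*(-180 + (-1 - 5 - 5/2 - 25/2)) = 53*(-180 - 21) = 53*(-201) = -10653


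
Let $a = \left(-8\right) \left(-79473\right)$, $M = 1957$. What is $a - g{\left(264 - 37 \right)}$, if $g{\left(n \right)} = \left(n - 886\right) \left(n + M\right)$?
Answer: $2075040$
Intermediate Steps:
$a = 635784$
$g{\left(n \right)} = \left(-886 + n\right) \left(1957 + n\right)$ ($g{\left(n \right)} = \left(n - 886\right) \left(n + 1957\right) = \left(-886 + n\right) \left(1957 + n\right)$)
$a - g{\left(264 - 37 \right)} = 635784 - \left(-1733902 + \left(264 - 37\right)^{2} + 1071 \left(264 - 37\right)\right) = 635784 - \left(-1733902 + 227^{2} + 1071 \cdot 227\right) = 635784 - \left(-1733902 + 51529 + 243117\right) = 635784 - -1439256 = 635784 + 1439256 = 2075040$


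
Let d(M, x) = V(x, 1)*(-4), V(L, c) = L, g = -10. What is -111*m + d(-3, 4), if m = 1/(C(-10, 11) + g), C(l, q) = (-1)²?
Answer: -11/3 ≈ -3.6667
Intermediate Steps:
C(l, q) = 1
m = -⅑ (m = 1/(1 - 10) = 1/(-9) = -⅑ ≈ -0.11111)
d(M, x) = -4*x (d(M, x) = x*(-4) = -4*x)
-111*m + d(-3, 4) = -111*(-⅑) - 4*4 = 37/3 - 16 = -11/3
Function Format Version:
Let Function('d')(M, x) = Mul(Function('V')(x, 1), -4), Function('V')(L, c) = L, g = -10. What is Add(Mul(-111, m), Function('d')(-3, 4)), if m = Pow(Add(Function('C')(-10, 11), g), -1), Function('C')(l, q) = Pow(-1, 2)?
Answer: Rational(-11, 3) ≈ -3.6667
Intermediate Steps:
Function('C')(l, q) = 1
m = Rational(-1, 9) (m = Pow(Add(1, -10), -1) = Pow(-9, -1) = Rational(-1, 9) ≈ -0.11111)
Function('d')(M, x) = Mul(-4, x) (Function('d')(M, x) = Mul(x, -4) = Mul(-4, x))
Add(Mul(-111, m), Function('d')(-3, 4)) = Add(Mul(-111, Rational(-1, 9)), Mul(-4, 4)) = Add(Rational(37, 3), -16) = Rational(-11, 3)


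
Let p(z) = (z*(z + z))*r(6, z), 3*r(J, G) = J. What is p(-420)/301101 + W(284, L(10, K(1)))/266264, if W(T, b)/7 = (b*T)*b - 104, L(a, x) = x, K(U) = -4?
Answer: 8218087395/3340514861 ≈ 2.4601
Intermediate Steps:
r(J, G) = J/3
W(T, b) = -728 + 7*T*b**2 (W(T, b) = 7*((b*T)*b - 104) = 7*((T*b)*b - 104) = 7*(T*b**2 - 104) = 7*(-104 + T*b**2) = -728 + 7*T*b**2)
p(z) = 4*z**2 (p(z) = (z*(z + z))*((1/3)*6) = (z*(2*z))*2 = (2*z**2)*2 = 4*z**2)
p(-420)/301101 + W(284, L(10, K(1)))/266264 = (4*(-420)**2)/301101 + (-728 + 7*284*(-4)**2)/266264 = (4*176400)*(1/301101) + (-728 + 7*284*16)*(1/266264) = 705600*(1/301101) + (-728 + 31808)*(1/266264) = 235200/100367 + 31080*(1/266264) = 235200/100367 + 3885/33283 = 8218087395/3340514861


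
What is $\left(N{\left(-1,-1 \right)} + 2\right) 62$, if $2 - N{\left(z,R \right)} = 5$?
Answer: $-62$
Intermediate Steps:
$N{\left(z,R \right)} = -3$ ($N{\left(z,R \right)} = 2 - 5 = -3$)
$\left(N{\left(-1,-1 \right)} + 2\right) 62 = \left(-3 + 2\right) 62 = \left(-1\right) 62 = -62$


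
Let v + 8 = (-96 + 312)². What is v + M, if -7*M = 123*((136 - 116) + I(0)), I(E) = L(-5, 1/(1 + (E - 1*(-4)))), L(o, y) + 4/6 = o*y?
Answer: 324281/7 ≈ 46326.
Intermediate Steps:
v = 46648 (v = -8 + (-96 + 312)² = -8 + 216² = -8 + 46656 = 46648)
L(o, y) = -⅔ + o*y
I(E) = -⅔ - 5/(5 + E) (I(E) = -⅔ - 5/(1 + (E - 1*(-4))) = -⅔ - 5/(1 + (E + 4)) = -⅔ - 5/(1 + (4 + E)) = -⅔ - 5/(5 + E))
M = -2255/7 (M = -123*((136 - 116) + (-25 - 2*0)/(3*(5 + 0)))/7 = -123*(20 + (⅓)*(-25 + 0)/5)/7 = -123*(20 + (⅓)*(⅕)*(-25))/7 = -123*(20 - 5/3)/7 = -123*55/(7*3) = -⅐*2255 = -2255/7 ≈ -322.14)
v + M = 46648 - 2255/7 = 324281/7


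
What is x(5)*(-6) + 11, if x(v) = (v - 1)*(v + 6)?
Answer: -253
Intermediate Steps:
x(v) = (-1 + v)*(6 + v)
x(5)*(-6) + 11 = (-6 + 5**2 + 5*5)*(-6) + 11 = (-6 + 25 + 25)*(-6) + 11 = 44*(-6) + 11 = -264 + 11 = -253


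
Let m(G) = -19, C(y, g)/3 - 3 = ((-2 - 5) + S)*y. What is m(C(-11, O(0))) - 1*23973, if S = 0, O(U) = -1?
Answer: -23992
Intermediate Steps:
C(y, g) = 9 - 21*y (C(y, g) = 9 + 3*(((-2 - 5) + 0)*y) = 9 + 3*((-7 + 0)*y) = 9 + 3*(-7*y) = 9 - 21*y)
m(C(-11, O(0))) - 1*23973 = -19 - 1*23973 = -19 - 23973 = -23992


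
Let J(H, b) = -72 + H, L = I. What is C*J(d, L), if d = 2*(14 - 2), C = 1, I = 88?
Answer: -48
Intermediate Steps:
d = 24 (d = 2*12 = 24)
L = 88
C*J(d, L) = 1*(-72 + 24) = 1*(-48) = -48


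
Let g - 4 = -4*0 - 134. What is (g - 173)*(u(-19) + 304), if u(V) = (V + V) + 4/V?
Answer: -1530150/19 ≈ -80534.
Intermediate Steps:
u(V) = 2*V + 4/V
g = -130 (g = 4 + (-4*0 - 134) = 4 + (0 - 134) = 4 - 134 = -130)
(g - 173)*(u(-19) + 304) = (-130 - 173)*((2*(-19) + 4/(-19)) + 304) = -303*((-38 + 4*(-1/19)) + 304) = -303*((-38 - 4/19) + 304) = -303*(-726/19 + 304) = -303*5050/19 = -1530150/19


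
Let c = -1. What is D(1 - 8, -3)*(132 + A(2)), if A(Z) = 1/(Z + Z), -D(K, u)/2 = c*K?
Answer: -3703/2 ≈ -1851.5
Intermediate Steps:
D(K, u) = 2*K (D(K, u) = -(-2)*K = 2*K)
A(Z) = 1/(2*Z)
D(1 - 8, -3)*(132 + A(2)) = (2*(1 - 8))*(132 + (½)/2) = (2*(-7))*(132 + (½)*(½)) = -14*(132 + ¼) = -14*529/4 = -3703/2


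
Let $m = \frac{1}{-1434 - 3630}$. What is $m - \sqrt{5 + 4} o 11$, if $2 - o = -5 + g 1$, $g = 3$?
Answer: $- \frac{668449}{5064} \approx -132.0$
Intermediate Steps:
$o = 4$ ($o = 2 - \left(-5 + 3 \cdot 1\right) = 2 - \left(-5 + 3\right) = 2 - -2 = 2 + 2 = 4$)
$m = - \frac{1}{5064}$ ($m = \frac{1}{-5064} = - \frac{1}{5064} \approx -0.00019747$)
$m - \sqrt{5 + 4} o 11 = - \frac{1}{5064} - \sqrt{5 + 4} \cdot 4 \cdot 11 = - \frac{1}{5064} - \sqrt{9} \cdot 4 \cdot 11 = - \frac{1}{5064} - 3 \cdot 4 \cdot 11 = - \frac{1}{5064} - 12 \cdot 11 = - \frac{1}{5064} - 132 = - \frac{668449}{5064}$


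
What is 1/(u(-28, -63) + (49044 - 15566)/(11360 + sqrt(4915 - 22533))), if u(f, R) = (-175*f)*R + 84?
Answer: (-sqrt(17618) + 11360*I)/(2*(-1752922141*I + 154308*sqrt(17618))) ≈ -3.2403e-6 + 3.615e-13*I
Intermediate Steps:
u(f, R) = 84 - 175*R*f (u(f, R) = -175*R*f + 84 = 84 - 175*R*f)
1/(u(-28, -63) + (49044 - 15566)/(11360 + sqrt(4915 - 22533))) = 1/((84 - 175*(-63)*(-28)) + (49044 - 15566)/(11360 + sqrt(4915 - 22533))) = 1/((84 - 308700) + 33478/(11360 + sqrt(-17618))) = 1/(-308616 + 33478/(11360 + I*sqrt(17618)))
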